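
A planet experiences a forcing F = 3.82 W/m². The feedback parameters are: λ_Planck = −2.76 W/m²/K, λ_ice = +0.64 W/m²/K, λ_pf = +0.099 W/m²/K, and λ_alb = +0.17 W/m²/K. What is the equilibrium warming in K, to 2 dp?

2.06 K

Net feedback parameter λ = (−2.76) + (+0.64) + (+0.099) + (+0.17) = -1.851 W/m²/K.
ΔT = −F/λ = −3.82/(-1.851) = 2.06 K.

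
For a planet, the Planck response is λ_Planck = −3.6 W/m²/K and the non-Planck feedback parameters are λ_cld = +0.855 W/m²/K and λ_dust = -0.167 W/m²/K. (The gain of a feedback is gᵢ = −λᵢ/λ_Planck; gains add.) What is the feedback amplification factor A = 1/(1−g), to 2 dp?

1.24

Convert to gains: g_cld = 0.855/3.6 = 0.2375; g_dust = -0.167/3.6 = -0.04639.
Total gain g = 0.19111.
A = 1/(1 − 0.19111) = 1.24.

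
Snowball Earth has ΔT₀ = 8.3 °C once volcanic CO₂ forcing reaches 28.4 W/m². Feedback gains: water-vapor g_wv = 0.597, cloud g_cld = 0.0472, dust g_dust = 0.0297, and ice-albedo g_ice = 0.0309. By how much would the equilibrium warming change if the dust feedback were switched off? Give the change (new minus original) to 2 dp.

-2.57 °C

Original: g = 0.7048, ΔT = 8.3/(1−0.7048) = 28.1165 °C.
Without dust: g' = 0.6751, ΔT' = 8.3/(1−0.6751) = 25.5463 °C.
Change = 25.5463 − 28.1165 = -2.57 °C.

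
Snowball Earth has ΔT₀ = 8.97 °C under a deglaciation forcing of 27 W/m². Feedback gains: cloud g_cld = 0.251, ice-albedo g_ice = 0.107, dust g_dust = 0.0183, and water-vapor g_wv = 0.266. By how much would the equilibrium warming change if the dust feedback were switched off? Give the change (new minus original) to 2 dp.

-1.22 °C

Original: g = 0.6423, ΔT = 8.97/(1−0.6423) = 25.0769 °C.
Without dust: g' = 0.624, ΔT' = 8.97/(1−0.624) = 23.8564 °C.
Change = 23.8564 − 25.0769 = -1.22 °C.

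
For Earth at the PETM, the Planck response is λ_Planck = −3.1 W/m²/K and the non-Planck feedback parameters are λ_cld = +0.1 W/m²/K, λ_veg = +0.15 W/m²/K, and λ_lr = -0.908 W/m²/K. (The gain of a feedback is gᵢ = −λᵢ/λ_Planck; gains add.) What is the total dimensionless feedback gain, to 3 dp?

Convert to gains: g_cld = 0.1/3.1 = 0.03226; g_veg = 0.15/3.1 = 0.04839; g_lr = -0.908/3.1 = -0.2929.
Total gain g = -0.21225.

-0.212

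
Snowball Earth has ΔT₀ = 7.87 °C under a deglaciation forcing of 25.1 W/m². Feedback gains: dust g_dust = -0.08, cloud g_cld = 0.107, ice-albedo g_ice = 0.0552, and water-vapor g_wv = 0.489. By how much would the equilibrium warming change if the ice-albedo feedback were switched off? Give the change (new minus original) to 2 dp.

-2.09 °C

Original: g = 0.5712, ΔT = 7.87/(1−0.5712) = 18.3535 °C.
Without ice-albedo: g' = 0.516, ΔT' = 7.87/(1−0.516) = 16.2603 °C.
Change = 16.2603 − 18.3535 = -2.09 °C.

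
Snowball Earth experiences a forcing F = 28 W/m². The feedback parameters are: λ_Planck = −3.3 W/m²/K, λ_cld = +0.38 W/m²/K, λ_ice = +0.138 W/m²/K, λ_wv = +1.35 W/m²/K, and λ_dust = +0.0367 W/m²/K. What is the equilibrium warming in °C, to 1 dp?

Net feedback parameter λ = (−3.3) + (+0.38) + (+0.138) + (+1.35) + (+0.0367) = -1.3953 W/m²/K.
ΔT = −F/λ = −28/(-1.3953) = 20.1 °C.

20.1 °C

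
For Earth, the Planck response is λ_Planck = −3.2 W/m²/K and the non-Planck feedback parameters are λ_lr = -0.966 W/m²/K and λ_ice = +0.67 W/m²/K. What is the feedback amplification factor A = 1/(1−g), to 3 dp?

Convert to gains: g_lr = -0.966/3.2 = -0.3019; g_ice = 0.67/3.2 = 0.2094.
Total gain g = -0.0925.
A = 1/(1 + 0.0925) = 0.915.

0.915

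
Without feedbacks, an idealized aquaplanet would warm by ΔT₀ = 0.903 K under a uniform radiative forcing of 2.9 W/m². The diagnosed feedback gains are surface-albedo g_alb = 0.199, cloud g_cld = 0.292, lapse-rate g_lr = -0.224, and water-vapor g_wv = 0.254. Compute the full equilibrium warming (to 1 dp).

Total gain g = 0.199 + 0.292 − 0.224 + 0.254 = 0.521.
Amplification A = 1/(1 − 0.521) = 2.088.
ΔT = 0.903 × 2.088 = 1.9 K.

1.9 K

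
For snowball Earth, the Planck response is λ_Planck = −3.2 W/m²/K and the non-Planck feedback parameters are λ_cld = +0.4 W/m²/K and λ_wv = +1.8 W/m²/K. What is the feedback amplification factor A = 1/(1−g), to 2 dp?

Convert to gains: g_cld = 0.4/3.2 = 0.125; g_wv = 1.8/3.2 = 0.5625.
Total gain g = 0.6875.
A = 1/(1 − 0.6875) = 3.20.

3.20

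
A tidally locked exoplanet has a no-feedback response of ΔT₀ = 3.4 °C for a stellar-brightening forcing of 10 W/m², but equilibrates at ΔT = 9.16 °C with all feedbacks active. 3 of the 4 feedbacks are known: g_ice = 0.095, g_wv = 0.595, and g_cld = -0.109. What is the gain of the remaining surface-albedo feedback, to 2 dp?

0.05

Amplification A = ΔT/ΔT₀ = 9.16/3.4 = 2.694.
Total gain g = 1 − 1/A = 1 − 1/2.694 = 0.6288.
Known gains sum to 0.095 + 0.595 − 0.109 = 0.581.
g_alb = 0.6288 − 0.581 = 0.05.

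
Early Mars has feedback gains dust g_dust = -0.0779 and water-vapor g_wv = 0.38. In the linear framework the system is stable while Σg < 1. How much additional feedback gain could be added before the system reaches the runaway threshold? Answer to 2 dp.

0.70

Current total gain = -0.0779 + 0.38 = 0.3021.
Margin to runaway = 1 − 0.3021 = 0.70.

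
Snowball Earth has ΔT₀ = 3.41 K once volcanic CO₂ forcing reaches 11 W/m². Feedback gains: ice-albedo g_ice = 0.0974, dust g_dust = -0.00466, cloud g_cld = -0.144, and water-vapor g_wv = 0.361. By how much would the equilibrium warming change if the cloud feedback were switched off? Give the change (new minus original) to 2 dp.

1.30 K

Original: g = 0.30974, ΔT = 3.41/(1−0.30974) = 4.9402 K.
Without cloud: g' = 0.45374, ΔT' = 3.41/(1−0.45374) = 6.2424 K.
Change = 6.2424 − 4.9402 = 1.30 K.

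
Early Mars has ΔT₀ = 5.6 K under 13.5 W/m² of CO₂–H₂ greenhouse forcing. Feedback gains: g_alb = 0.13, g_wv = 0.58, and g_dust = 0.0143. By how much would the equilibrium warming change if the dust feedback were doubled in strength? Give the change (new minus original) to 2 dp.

1.11 K

Original: g = 0.7243, ΔT = 5.6/(1−0.7243) = 20.3119 K.
With doubled dust: g' = 0.7386, ΔT' = 5.6/(1−0.7386) = 21.4231 K.
Change = 21.4231 − 20.3119 = 1.11 K.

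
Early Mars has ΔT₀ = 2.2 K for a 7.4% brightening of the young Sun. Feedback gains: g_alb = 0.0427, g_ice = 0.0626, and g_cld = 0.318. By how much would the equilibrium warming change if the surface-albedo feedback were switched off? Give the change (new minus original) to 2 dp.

Original: g = 0.4233, ΔT = 2.2/(1−0.4233) = 3.8148 K.
Without surface-albedo: g' = 0.3806, ΔT' = 2.2/(1−0.3806) = 3.5518 K.
Change = 3.5518 − 3.8148 = -0.26 K.

-0.26 K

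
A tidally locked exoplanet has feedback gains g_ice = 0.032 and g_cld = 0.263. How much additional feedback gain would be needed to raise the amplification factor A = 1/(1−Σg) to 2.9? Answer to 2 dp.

Current total gain = 0.295.
Target gain for A = 2.9: g* = 1 − 1/2.9 = 0.6552.
Additional gain needed = 0.6552 − 0.295 = 0.36.

0.36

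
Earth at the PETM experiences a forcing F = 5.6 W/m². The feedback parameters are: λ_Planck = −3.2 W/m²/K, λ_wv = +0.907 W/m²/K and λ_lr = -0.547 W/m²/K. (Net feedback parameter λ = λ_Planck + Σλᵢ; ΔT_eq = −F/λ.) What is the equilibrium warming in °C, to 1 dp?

2.0 °C

Net feedback parameter λ = (−3.2) + (+0.907) + (-0.547) = -2.84 W/m²/K.
ΔT = −F/λ = −5.6/(-2.84) = 2.0 °C.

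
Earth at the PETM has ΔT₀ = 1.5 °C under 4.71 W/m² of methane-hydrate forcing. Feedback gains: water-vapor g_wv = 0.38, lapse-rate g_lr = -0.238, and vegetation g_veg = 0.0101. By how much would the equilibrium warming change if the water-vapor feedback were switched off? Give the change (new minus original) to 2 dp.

-0.55 °C

Original: g = 0.1521, ΔT = 1.5/(1−0.1521) = 1.7691 °C.
Without water-vapor: g' = -0.2279, ΔT' = 1.5/(1+0.2279) = 1.2216 °C.
Change = 1.2216 − 1.7691 = -0.55 °C.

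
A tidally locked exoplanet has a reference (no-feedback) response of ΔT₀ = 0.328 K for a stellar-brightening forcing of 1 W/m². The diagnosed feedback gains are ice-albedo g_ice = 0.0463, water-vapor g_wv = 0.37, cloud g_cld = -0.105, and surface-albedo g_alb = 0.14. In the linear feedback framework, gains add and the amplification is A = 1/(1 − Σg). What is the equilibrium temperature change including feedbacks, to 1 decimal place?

0.6 K

Total gain g = 0.0463 + 0.37 − 0.105 + 0.14 = 0.4513.
Amplification A = 1/(1 − 0.4513) = 1.822.
ΔT = 0.328 × 1.822 = 0.6 K.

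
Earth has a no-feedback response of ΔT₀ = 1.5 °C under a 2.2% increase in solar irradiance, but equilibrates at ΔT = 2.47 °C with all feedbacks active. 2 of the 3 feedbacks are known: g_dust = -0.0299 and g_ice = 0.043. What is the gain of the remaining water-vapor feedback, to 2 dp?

Amplification A = ΔT/ΔT₀ = 2.47/1.5 = 1.647.
Total gain g = 1 − 1/A = 1 − 1/1.647 = 0.3928.
Known gains sum to -0.0299 + 0.043 = 0.0131.
g_wv = 0.3928 − 0.0131 = 0.38.

0.38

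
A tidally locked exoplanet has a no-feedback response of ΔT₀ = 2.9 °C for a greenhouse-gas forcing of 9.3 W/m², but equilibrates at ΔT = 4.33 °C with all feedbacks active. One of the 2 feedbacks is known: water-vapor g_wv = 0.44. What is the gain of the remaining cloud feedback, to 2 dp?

-0.11

Amplification A = ΔT/ΔT₀ = 4.33/2.9 = 1.493.
Total gain g = 1 − 1/A = 1 − 1/1.493 = 0.3302.
The known gain is 0.44.
g_cld = 0.3302 − 0.44 = -0.11.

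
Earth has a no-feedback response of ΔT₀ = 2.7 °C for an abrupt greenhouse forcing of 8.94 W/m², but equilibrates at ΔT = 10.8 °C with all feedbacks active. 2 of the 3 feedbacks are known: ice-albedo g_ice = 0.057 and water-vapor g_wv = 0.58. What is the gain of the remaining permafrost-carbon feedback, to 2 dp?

Amplification A = ΔT/ΔT₀ = 10.8/2.7 = 4.
Total gain g = 1 − 1/A = 1 − 1/4 = 0.75.
Known gains sum to 0.057 + 0.58 = 0.637.
g_pf = 0.75 − 0.637 = 0.11.

0.11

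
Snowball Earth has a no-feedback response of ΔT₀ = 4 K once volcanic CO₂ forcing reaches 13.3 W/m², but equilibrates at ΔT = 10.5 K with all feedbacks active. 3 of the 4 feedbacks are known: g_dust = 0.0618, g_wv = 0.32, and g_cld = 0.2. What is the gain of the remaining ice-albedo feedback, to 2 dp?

0.04

Amplification A = ΔT/ΔT₀ = 10.5/4 = 2.625.
Total gain g = 1 − 1/A = 1 − 1/2.625 = 0.619.
Known gains sum to 0.0618 + 0.32 + 0.2 = 0.5818.
g_ice = 0.619 − 0.5818 = 0.04.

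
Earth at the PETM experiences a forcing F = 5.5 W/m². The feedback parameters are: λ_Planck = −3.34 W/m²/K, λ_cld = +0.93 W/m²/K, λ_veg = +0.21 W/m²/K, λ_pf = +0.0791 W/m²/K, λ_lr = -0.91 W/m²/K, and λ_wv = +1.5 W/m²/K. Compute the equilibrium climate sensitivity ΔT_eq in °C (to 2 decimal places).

3.59 °C

Net feedback parameter λ = (−3.34) + (+0.93) + (+0.21) + (+0.0791) + (-0.91) + (+1.5) = -1.5309 W/m²/K.
ΔT = −F/λ = −5.5/(-1.5309) = 3.59 °C.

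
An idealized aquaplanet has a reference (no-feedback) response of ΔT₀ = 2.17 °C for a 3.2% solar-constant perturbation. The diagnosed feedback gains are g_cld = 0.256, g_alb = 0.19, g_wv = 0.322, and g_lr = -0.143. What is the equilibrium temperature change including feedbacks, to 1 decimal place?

5.8 °C

Total gain g = 0.256 + 0.19 + 0.322 − 0.143 = 0.625.
Amplification A = 1/(1 − 0.625) = 2.667.
ΔT = 2.17 × 2.667 = 5.8 °C.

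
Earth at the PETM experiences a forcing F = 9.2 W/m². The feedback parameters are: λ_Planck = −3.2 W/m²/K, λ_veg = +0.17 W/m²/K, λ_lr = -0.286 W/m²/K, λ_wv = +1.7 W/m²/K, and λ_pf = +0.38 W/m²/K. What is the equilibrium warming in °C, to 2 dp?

Net feedback parameter λ = (−3.2) + (+0.17) + (-0.286) + (+1.7) + (+0.38) = -1.236 W/m²/K.
ΔT = −F/λ = −9.2/(-1.236) = 7.44 °C.

7.44 °C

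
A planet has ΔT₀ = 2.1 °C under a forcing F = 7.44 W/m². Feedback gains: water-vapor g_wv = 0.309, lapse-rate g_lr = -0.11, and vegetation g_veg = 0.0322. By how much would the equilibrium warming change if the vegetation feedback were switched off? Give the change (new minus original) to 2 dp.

-0.11 °C

Original: g = 0.2312, ΔT = 2.1/(1−0.2312) = 2.7315 °C.
Without vegetation: g' = 0.199, ΔT' = 2.1/(1−0.199) = 2.6217 °C.
Change = 2.6217 − 2.7315 = -0.11 °C.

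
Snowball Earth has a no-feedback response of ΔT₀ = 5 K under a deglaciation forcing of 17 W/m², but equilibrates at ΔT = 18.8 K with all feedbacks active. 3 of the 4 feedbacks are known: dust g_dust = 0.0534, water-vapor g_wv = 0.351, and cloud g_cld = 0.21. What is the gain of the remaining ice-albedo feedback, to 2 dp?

0.12

Amplification A = ΔT/ΔT₀ = 18.8/5 = 3.76.
Total gain g = 1 − 1/A = 1 − 1/3.76 = 0.734.
Known gains sum to 0.0534 + 0.351 + 0.21 = 0.6144.
g_ice = 0.734 − 0.6144 = 0.12.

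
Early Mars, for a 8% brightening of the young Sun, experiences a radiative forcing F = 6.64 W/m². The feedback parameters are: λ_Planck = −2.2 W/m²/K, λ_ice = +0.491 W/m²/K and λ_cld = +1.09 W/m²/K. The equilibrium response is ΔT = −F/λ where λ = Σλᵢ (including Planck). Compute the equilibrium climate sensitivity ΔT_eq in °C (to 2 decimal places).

Net feedback parameter λ = (−2.2) + (+0.491) + (+1.09) = -0.619 W/m²/K.
ΔT = −F/λ = −6.64/(-0.619) = 10.73 °C.

10.73 °C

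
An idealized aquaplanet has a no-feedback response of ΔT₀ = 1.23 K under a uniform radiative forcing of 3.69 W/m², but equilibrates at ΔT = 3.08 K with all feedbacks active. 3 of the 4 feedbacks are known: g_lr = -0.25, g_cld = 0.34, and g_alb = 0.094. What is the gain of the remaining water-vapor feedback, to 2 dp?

Amplification A = ΔT/ΔT₀ = 3.08/1.23 = 2.504.
Total gain g = 1 − 1/A = 1 − 1/2.504 = 0.6006.
Known gains sum to -0.25 + 0.34 + 0.094 = 0.184.
g_wv = 0.6006 − 0.184 = 0.42.

0.42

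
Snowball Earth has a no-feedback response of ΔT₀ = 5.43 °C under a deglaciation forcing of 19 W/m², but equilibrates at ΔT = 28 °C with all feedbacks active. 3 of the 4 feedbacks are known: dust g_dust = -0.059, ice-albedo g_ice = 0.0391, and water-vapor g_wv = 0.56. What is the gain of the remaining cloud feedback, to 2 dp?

Amplification A = ΔT/ΔT₀ = 28/5.43 = 5.157.
Total gain g = 1 − 1/A = 1 − 1/5.157 = 0.8061.
Known gains sum to -0.059 + 0.0391 + 0.56 = 0.5401.
g_cld = 0.8061 − 0.5401 = 0.27.

0.27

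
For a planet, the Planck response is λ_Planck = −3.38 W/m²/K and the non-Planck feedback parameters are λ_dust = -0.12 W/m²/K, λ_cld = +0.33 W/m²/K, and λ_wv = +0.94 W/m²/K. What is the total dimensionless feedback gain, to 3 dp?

Convert to gains: g_dust = -0.12/3.38 = -0.0355; g_cld = 0.33/3.38 = 0.09763; g_wv = 0.94/3.38 = 0.2781.
Total gain g = 0.34023.

0.340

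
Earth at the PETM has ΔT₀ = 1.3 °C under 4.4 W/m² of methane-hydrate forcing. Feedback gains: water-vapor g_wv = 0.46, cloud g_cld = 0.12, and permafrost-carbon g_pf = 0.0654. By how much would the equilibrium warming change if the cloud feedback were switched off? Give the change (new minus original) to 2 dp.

Original: g = 0.6454, ΔT = 1.3/(1−0.6454) = 3.6661 °C.
Without cloud: g' = 0.5254, ΔT' = 1.3/(1−0.5254) = 2.7391 °C.
Change = 2.7391 − 3.6661 = -0.93 °C.

-0.93 °C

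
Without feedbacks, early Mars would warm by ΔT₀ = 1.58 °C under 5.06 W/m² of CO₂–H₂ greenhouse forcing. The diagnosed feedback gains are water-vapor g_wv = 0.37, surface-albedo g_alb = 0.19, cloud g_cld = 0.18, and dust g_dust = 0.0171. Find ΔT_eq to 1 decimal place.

6.5 °C

Total gain g = 0.37 + 0.19 + 0.18 + 0.0171 = 0.7571.
Amplification A = 1/(1 − 0.7571) = 4.117.
ΔT = 1.58 × 4.117 = 6.5 °C.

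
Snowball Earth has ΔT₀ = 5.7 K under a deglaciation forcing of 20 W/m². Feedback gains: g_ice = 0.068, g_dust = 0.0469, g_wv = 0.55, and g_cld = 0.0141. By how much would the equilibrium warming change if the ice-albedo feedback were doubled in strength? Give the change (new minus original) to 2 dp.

Original: g = 0.679, ΔT = 5.7/(1−0.679) = 17.7570 K.
With doubled ice-albedo: g' = 0.747, ΔT' = 5.7/(1−0.747) = 22.5296 K.
Change = 22.5296 − 17.7570 = 4.77 K.

4.77 K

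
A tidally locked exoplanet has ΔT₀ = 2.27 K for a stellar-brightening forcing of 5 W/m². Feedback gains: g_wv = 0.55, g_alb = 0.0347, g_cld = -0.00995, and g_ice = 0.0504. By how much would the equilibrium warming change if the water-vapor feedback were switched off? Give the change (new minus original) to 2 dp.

-3.60 K

Original: g = 0.62515, ΔT = 2.27/(1−0.62515) = 6.0558 K.
Without water-vapor: g' = 0.07515, ΔT' = 2.27/(1−0.07515) = 2.4545 K.
Change = 2.4545 − 6.0558 = -3.60 K.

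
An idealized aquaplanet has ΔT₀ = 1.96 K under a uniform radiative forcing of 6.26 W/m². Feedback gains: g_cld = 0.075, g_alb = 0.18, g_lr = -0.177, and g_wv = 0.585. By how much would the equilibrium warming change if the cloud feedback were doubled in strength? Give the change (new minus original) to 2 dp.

Original: g = 0.663, ΔT = 1.96/(1−0.663) = 5.8160 K.
With doubled cloud: g' = 0.738, ΔT' = 1.96/(1−0.738) = 7.4809 K.
Change = 7.4809 − 5.8160 = 1.66 K.

1.66 K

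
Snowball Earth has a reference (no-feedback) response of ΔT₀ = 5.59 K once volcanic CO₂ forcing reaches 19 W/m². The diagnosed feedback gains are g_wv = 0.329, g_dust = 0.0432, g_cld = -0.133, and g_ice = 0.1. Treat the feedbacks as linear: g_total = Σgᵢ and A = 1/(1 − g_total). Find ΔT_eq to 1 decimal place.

Total gain g = 0.329 + 0.0432 − 0.133 + 0.1 = 0.3392.
Amplification A = 1/(1 − 0.3392) = 1.513.
ΔT = 5.59 × 1.513 = 8.5 K.

8.5 K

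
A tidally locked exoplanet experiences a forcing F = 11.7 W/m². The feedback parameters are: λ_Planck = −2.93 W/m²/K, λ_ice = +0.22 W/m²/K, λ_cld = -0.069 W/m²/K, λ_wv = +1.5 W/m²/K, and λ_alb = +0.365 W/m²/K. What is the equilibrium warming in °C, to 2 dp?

Net feedback parameter λ = (−2.93) + (+0.22) + (-0.069) + (+1.5) + (+0.365) = -0.914 W/m²/K.
ΔT = −F/λ = −11.7/(-0.914) = 12.80 °C.

12.80 °C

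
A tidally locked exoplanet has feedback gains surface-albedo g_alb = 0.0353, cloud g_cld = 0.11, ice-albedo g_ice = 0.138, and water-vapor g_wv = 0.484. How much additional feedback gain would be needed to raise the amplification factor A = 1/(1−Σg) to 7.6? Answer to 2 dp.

Current total gain = 0.7673.
Target gain for A = 7.6: g* = 1 − 1/7.6 = 0.8684.
Additional gain needed = 0.8684 − 0.7673 = 0.10.

0.10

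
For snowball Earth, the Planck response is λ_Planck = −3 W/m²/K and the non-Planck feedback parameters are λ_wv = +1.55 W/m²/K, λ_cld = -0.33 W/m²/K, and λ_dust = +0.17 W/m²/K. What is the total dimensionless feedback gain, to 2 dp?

Convert to gains: g_wv = 1.55/3 = 0.5167; g_cld = -0.33/3 = -0.11; g_dust = 0.17/3 = 0.05667.
Total gain g = 0.46337.

0.46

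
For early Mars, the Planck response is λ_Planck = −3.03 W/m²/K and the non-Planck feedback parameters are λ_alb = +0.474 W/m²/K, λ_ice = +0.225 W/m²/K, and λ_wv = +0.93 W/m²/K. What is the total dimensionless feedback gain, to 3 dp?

0.538

Convert to gains: g_alb = 0.474/3.03 = 0.1564; g_ice = 0.225/3.03 = 0.07426; g_wv = 0.93/3.03 = 0.3069.
Total gain g = 0.53756.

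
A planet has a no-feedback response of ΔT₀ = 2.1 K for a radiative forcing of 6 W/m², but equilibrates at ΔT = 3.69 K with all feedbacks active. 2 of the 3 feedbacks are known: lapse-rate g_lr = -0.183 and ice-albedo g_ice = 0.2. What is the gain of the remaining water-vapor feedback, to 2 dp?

Amplification A = ΔT/ΔT₀ = 3.69/2.1 = 1.757.
Total gain g = 1 − 1/A = 1 − 1/1.757 = 0.4308.
Known gains sum to -0.183 + 0.2 = 0.017.
g_wv = 0.4308 − 0.017 = 0.41.

0.41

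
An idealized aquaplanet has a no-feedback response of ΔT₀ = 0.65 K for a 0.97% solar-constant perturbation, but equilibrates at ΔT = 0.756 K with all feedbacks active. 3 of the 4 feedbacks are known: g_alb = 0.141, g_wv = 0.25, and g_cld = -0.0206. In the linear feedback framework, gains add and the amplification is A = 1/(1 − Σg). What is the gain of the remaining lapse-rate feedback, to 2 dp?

-0.23

Amplification A = ΔT/ΔT₀ = 0.756/0.65 = 1.163.
Total gain g = 1 − 1/A = 1 − 1/1.163 = 0.1402.
Known gains sum to 0.141 + 0.25 − 0.0206 = 0.3704.
g_lr = 0.1402 − 0.3704 = -0.23.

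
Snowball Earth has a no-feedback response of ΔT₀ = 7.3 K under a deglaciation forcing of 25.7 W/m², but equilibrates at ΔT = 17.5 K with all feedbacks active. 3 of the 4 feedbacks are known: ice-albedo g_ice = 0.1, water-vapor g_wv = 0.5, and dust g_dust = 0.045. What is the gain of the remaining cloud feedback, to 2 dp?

Amplification A = ΔT/ΔT₀ = 17.5/7.3 = 2.397.
Total gain g = 1 − 1/A = 1 − 1/2.397 = 0.5828.
Known gains sum to 0.1 + 0.5 + 0.045 = 0.645.
g_cld = 0.5828 − 0.645 = -0.06.

-0.06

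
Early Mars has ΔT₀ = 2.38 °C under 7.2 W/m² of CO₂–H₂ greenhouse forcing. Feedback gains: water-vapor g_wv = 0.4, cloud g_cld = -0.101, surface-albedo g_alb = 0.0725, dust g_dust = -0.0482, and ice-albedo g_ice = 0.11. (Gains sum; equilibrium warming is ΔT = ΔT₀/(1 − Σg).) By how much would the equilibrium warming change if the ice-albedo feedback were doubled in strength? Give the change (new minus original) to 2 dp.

Original: g = 0.4333, ΔT = 2.38/(1−0.4333) = 4.1998 °C.
With doubled ice-albedo: g' = 0.5433, ΔT' = 2.38/(1−0.5433) = 5.2113 °C.
Change = 5.2113 − 4.1998 = 1.01 °C.

1.01 °C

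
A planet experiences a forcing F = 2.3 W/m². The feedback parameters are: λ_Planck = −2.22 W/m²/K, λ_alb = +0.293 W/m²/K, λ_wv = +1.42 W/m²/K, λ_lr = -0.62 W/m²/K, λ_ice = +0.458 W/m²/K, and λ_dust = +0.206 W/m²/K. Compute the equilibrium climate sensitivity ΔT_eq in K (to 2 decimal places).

Net feedback parameter λ = (−2.22) + (+0.293) + (+1.42) + (-0.62) + (+0.458) + (+0.206) = -0.463 W/m²/K.
ΔT = −F/λ = −2.3/(-0.463) = 4.97 K.

4.97 K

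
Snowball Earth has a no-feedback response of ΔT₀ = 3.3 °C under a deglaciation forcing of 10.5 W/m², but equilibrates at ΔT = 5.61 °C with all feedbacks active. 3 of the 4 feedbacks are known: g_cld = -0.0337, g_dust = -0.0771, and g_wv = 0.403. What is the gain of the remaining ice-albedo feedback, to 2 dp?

0.12

Amplification A = ΔT/ΔT₀ = 5.61/3.3 = 1.7.
Total gain g = 1 − 1/A = 1 − 1/1.7 = 0.4118.
Known gains sum to -0.0337 − 0.0771 + 0.403 = 0.2922.
g_ice = 0.4118 − 0.2922 = 0.12.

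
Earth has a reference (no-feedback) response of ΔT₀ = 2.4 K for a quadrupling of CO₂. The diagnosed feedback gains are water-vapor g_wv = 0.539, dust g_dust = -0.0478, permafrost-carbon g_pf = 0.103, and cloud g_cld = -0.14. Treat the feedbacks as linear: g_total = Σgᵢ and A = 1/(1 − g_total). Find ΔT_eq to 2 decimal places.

Total gain g = 0.539 − 0.0478 + 0.103 − 0.14 = 0.4542.
Amplification A = 1/(1 − 0.4542) = 1.832.
ΔT = 2.4 × 1.832 = 4.40 K.

4.40 K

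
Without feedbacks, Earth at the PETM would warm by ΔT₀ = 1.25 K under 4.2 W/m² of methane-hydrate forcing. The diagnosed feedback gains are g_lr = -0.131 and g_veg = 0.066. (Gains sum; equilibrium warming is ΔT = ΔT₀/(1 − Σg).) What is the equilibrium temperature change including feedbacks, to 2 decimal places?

Total gain g = -0.131 + 0.066 = -0.065.
Amplification A = 1/(1 + 0.065) = 0.939.
ΔT = 1.25 × 0.939 = 1.17 K.

1.17 K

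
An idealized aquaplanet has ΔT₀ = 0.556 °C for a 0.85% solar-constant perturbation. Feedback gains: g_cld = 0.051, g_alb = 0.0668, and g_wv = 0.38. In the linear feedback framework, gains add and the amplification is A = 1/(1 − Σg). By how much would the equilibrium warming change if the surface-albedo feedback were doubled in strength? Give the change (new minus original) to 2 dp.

0.17 °C

Original: g = 0.4978, ΔT = 0.556/(1−0.4978) = 1.1071 °C.
With doubled surface-albedo: g' = 0.5646, ΔT' = 0.556/(1−0.5646) = 1.2770 °C.
Change = 1.2770 − 1.1071 = 0.17 °C.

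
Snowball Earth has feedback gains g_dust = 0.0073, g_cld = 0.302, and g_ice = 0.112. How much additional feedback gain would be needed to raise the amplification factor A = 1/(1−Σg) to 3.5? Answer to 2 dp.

Current total gain = 0.4213.
Target gain for A = 3.5: g* = 1 − 1/3.5 = 0.7143.
Additional gain needed = 0.7143 − 0.4213 = 0.29.

0.29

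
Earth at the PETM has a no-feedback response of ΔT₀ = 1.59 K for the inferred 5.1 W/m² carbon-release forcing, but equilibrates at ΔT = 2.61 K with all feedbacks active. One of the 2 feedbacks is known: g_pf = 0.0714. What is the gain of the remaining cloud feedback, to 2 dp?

Amplification A = ΔT/ΔT₀ = 2.61/1.59 = 1.642.
Total gain g = 1 − 1/A = 1 − 1/1.642 = 0.391.
The known gain is 0.0714.
g_cld = 0.391 − 0.0714 = 0.32.

0.32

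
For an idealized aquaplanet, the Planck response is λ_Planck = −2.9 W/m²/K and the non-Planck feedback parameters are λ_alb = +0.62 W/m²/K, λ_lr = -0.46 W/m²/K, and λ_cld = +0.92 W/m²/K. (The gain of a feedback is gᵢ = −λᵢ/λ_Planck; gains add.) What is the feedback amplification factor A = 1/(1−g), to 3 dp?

1.593

Convert to gains: g_alb = 0.62/2.9 = 0.2138; g_lr = -0.46/2.9 = -0.1586; g_cld = 0.92/2.9 = 0.3172.
Total gain g = 0.3724.
A = 1/(1 − 0.3724) = 1.593.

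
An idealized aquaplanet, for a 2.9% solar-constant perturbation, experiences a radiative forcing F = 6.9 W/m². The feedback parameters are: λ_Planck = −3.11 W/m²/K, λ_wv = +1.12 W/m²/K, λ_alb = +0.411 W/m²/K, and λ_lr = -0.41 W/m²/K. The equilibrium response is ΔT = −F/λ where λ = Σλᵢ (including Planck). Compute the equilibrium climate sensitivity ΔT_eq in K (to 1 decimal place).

Net feedback parameter λ = (−3.11) + (+1.12) + (+0.411) + (-0.41) = -1.989 W/m²/K.
ΔT = −F/λ = −6.9/(-1.989) = 3.5 K.

3.5 K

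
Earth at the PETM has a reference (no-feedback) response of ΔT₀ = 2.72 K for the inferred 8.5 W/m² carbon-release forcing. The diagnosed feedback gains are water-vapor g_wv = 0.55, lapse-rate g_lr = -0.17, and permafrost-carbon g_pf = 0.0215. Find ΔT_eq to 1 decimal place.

Total gain g = 0.55 − 0.17 + 0.0215 = 0.4015.
Amplification A = 1/(1 − 0.4015) = 1.671.
ΔT = 2.72 × 1.671 = 4.5 K.

4.5 K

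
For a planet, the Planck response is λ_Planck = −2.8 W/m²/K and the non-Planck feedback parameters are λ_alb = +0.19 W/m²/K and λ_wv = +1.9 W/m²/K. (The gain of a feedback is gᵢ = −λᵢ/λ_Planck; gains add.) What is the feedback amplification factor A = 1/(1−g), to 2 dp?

3.94

Convert to gains: g_alb = 0.19/2.8 = 0.06786; g_wv = 1.9/2.8 = 0.6786.
Total gain g = 0.74646.
A = 1/(1 − 0.74646) = 3.94.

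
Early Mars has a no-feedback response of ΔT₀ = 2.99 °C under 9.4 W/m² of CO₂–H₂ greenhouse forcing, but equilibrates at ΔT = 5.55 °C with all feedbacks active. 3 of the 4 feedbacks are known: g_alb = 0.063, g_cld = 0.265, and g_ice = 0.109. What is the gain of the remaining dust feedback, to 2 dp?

0.02

Amplification A = ΔT/ΔT₀ = 5.55/2.99 = 1.856.
Total gain g = 1 − 1/A = 1 − 1/1.856 = 0.4612.
Known gains sum to 0.063 + 0.265 + 0.109 = 0.437.
g_dust = 0.4612 − 0.437 = 0.02.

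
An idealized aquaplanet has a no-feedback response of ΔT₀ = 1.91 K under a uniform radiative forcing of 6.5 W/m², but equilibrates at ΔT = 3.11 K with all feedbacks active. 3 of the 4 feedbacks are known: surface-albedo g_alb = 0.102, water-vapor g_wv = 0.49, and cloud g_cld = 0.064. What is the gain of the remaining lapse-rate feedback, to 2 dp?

-0.27

Amplification A = ΔT/ΔT₀ = 3.11/1.91 = 1.628.
Total gain g = 1 − 1/A = 1 − 1/1.628 = 0.3857.
Known gains sum to 0.102 + 0.49 + 0.064 = 0.656.
g_lr = 0.3857 − 0.656 = -0.27.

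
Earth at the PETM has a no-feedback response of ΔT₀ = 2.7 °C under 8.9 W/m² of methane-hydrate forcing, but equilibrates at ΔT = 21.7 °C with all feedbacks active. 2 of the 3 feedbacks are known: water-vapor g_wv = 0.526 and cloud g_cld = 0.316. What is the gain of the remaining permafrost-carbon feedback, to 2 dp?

0.03

Amplification A = ΔT/ΔT₀ = 21.7/2.7 = 8.037.
Total gain g = 1 − 1/A = 1 − 1/8.037 = 0.8756.
Known gains sum to 0.526 + 0.316 = 0.842.
g_pf = 0.8756 − 0.842 = 0.03.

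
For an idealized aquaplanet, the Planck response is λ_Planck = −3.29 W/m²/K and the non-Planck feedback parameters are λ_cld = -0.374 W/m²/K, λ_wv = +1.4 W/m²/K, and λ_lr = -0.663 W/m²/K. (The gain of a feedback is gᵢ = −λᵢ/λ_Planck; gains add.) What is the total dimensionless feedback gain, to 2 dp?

0.11

Convert to gains: g_cld = -0.374/3.29 = -0.1137; g_wv = 1.4/3.29 = 0.4255; g_lr = -0.663/3.29 = -0.2015.
Total gain g = 0.1103.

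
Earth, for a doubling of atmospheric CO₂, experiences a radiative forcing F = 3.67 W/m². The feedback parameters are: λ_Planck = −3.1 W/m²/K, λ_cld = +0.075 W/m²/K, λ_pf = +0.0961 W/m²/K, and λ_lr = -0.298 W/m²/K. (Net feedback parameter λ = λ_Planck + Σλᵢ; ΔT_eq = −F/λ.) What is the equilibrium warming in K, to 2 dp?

1.14 K

Net feedback parameter λ = (−3.1) + (+0.075) + (+0.0961) + (-0.298) = -3.2269 W/m²/K.
ΔT = −F/λ = −3.67/(-3.2269) = 1.14 K.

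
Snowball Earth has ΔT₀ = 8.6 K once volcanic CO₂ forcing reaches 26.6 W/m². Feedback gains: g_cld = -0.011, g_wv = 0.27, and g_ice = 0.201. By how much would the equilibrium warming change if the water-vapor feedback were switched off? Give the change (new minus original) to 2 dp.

-5.31 K

Original: g = 0.46, ΔT = 8.6/(1−0.46) = 15.9259 K.
Without water-vapor: g' = 0.19, ΔT' = 8.6/(1−0.19) = 10.6173 K.
Change = 10.6173 − 15.9259 = -5.31 K.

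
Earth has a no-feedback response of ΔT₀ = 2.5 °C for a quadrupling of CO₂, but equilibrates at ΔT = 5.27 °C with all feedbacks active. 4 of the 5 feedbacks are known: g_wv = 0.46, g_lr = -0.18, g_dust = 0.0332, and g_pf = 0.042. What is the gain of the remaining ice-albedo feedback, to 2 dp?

0.17

Amplification A = ΔT/ΔT₀ = 5.27/2.5 = 2.108.
Total gain g = 1 − 1/A = 1 − 1/2.108 = 0.5256.
Known gains sum to 0.46 − 0.18 + 0.0332 + 0.042 = 0.3552.
g_ice = 0.5256 − 0.3552 = 0.17.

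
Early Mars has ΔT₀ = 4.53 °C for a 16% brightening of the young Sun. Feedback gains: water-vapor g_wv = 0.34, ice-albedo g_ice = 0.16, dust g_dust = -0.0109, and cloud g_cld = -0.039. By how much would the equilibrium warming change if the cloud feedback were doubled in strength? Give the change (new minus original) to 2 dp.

-0.55 °C

Original: g = 0.4501, ΔT = 4.53/(1−0.4501) = 8.2379 °C.
With doubled cloud: g' = 0.4111, ΔT' = 4.53/(1−0.4111) = 7.6923 °C.
Change = 7.6923 − 8.2379 = -0.55 °C.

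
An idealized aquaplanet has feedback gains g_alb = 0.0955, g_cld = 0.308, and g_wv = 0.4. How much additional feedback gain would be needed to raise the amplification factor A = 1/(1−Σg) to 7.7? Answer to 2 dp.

Current total gain = 0.8035.
Target gain for A = 7.7: g* = 1 − 1/7.7 = 0.8701.
Additional gain needed = 0.8701 − 0.8035 = 0.07.

0.07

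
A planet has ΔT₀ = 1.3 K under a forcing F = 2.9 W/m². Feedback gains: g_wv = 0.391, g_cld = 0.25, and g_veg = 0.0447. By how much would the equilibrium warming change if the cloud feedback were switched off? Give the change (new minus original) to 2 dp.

Original: g = 0.6857, ΔT = 1.3/(1−0.6857) = 4.1362 K.
Without cloud: g' = 0.4357, ΔT' = 1.3/(1−0.4357) = 2.3037 K.
Change = 2.3037 − 4.1362 = -1.83 K.

-1.83 K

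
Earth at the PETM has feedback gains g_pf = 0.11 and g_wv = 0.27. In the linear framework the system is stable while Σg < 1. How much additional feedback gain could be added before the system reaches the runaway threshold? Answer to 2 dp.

Current total gain = 0.11 + 0.27 = 0.38.
Margin to runaway = 1 − 0.38 = 0.62.

0.62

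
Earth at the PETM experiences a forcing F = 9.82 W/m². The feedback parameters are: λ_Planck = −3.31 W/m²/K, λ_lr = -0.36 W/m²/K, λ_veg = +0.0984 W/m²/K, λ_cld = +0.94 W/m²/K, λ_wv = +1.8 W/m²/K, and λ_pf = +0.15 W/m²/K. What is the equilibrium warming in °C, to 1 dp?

Net feedback parameter λ = (−3.31) + (-0.36) + (+0.0984) + (+0.94) + (+1.8) + (+0.15) = -0.6816 W/m²/K.
ΔT = −F/λ = −9.82/(-0.6816) = 14.4 °C.

14.4 °C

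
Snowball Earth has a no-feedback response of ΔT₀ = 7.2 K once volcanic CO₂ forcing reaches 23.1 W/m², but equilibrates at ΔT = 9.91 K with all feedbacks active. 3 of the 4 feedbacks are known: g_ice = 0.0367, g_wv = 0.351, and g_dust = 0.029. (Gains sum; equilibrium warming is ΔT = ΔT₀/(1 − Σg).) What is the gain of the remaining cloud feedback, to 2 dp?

-0.14

Amplification A = ΔT/ΔT₀ = 9.91/7.2 = 1.376.
Total gain g = 1 − 1/A = 1 − 1/1.376 = 0.2733.
Known gains sum to 0.0367 + 0.351 + 0.029 = 0.4167.
g_cld = 0.2733 − 0.4167 = -0.14.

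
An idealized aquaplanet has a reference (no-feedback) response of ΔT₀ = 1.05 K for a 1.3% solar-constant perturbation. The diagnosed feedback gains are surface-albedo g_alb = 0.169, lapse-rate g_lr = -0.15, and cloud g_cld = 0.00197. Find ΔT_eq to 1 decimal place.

1.1 K

Total gain g = 0.169 − 0.15 + 0.00197 = 0.02097.
Amplification A = 1/(1 − 0.02097) = 1.021.
ΔT = 1.05 × 1.021 = 1.1 K.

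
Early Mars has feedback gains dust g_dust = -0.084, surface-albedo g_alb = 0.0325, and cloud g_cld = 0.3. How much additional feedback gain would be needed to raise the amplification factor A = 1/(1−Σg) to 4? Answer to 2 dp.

0.50

Current total gain = 0.2485.
Target gain for A = 4: g* = 1 − 1/4 = 0.75.
Additional gain needed = 0.75 − 0.2485 = 0.50.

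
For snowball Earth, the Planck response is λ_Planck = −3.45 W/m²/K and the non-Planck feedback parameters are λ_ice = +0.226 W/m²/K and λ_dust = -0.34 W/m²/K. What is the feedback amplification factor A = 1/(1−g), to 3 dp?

Convert to gains: g_ice = 0.226/3.45 = 0.06551; g_dust = -0.34/3.45 = -0.09855.
Total gain g = -0.03304.
A = 1/(1 + 0.03304) = 0.968.

0.968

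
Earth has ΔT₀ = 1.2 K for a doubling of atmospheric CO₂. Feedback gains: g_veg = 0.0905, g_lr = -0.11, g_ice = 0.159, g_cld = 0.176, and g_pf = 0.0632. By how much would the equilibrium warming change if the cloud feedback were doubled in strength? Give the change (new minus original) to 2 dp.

Original: g = 0.3787, ΔT = 1.2/(1−0.3787) = 1.9314 K.
With doubled cloud: g' = 0.5547, ΔT' = 1.2/(1−0.5547) = 2.6948 K.
Change = 2.6948 − 1.9314 = 0.76 K.

0.76 K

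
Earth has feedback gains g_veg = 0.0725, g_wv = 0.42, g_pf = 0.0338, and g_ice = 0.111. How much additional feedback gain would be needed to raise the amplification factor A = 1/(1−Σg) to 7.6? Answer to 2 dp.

Current total gain = 0.6373.
Target gain for A = 7.6: g* = 1 − 1/7.6 = 0.8684.
Additional gain needed = 0.8684 − 0.6373 = 0.23.

0.23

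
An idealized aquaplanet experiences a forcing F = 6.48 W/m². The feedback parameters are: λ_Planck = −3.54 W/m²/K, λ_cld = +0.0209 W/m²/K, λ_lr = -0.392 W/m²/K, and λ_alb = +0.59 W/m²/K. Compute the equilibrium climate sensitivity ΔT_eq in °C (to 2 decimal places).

1.95 °C

Net feedback parameter λ = (−3.54) + (+0.0209) + (-0.392) + (+0.59) = -3.3211 W/m²/K.
ΔT = −F/λ = −6.48/(-3.3211) = 1.95 °C.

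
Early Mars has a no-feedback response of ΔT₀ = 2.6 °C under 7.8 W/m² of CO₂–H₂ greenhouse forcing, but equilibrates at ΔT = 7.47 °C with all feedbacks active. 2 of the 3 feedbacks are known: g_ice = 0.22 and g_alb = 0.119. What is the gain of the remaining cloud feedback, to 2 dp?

Amplification A = ΔT/ΔT₀ = 7.47/2.6 = 2.873.
Total gain g = 1 − 1/A = 1 − 1/2.873 = 0.6519.
Known gains sum to 0.22 + 0.119 = 0.339.
g_cld = 0.6519 − 0.339 = 0.31.

0.31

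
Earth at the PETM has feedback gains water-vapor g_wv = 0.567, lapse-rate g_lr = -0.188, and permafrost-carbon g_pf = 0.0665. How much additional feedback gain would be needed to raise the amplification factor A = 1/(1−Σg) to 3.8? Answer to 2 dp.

0.29

Current total gain = 0.4455.
Target gain for A = 3.8: g* = 1 − 1/3.8 = 0.7368.
Additional gain needed = 0.7368 − 0.4455 = 0.29.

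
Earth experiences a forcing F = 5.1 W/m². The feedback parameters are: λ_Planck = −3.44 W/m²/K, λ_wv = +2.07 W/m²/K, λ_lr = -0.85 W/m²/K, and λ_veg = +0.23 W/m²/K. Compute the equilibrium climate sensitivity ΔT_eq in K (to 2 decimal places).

2.56 K

Net feedback parameter λ = (−3.44) + (+2.07) + (-0.85) + (+0.23) = -1.99 W/m²/K.
ΔT = −F/λ = −5.1/(-1.99) = 2.56 K.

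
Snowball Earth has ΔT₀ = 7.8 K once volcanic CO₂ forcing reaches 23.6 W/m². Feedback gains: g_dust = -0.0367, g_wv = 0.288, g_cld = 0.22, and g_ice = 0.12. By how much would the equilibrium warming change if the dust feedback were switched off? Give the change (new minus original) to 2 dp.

Original: g = 0.5913, ΔT = 7.8/(1−0.5913) = 19.0849 K.
Without dust: g' = 0.628, ΔT' = 7.8/(1−0.628) = 20.9677 K.
Change = 20.9677 − 19.0849 = 1.88 K.

1.88 K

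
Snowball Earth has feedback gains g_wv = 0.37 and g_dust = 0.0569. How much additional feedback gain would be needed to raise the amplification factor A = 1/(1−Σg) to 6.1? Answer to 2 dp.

0.41

Current total gain = 0.4269.
Target gain for A = 6.1: g* = 1 − 1/6.1 = 0.8361.
Additional gain needed = 0.8361 − 0.4269 = 0.41.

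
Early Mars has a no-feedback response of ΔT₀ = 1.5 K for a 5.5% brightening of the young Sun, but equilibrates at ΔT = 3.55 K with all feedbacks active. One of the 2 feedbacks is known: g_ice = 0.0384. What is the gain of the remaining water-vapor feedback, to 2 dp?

0.54

Amplification A = ΔT/ΔT₀ = 3.55/1.5 = 2.367.
Total gain g = 1 − 1/A = 1 − 1/2.367 = 0.5775.
The known gain is 0.0384.
g_wv = 0.5775 − 0.0384 = 0.54.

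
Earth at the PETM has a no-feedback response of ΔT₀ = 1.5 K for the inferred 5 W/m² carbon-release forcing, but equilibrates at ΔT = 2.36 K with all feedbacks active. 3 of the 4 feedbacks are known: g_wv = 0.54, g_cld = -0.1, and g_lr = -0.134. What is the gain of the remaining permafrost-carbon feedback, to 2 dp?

0.06

Amplification A = ΔT/ΔT₀ = 2.36/1.5 = 1.573.
Total gain g = 1 − 1/A = 1 − 1/1.573 = 0.3643.
Known gains sum to 0.54 − 0.1 − 0.134 = 0.306.
g_pf = 0.3643 − 0.306 = 0.06.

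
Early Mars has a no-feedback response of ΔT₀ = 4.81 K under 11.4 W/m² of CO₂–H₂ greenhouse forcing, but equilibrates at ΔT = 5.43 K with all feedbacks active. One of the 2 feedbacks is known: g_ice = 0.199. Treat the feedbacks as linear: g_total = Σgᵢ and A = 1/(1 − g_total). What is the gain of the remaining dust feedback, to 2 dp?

-0.08

Amplification A = ΔT/ΔT₀ = 5.43/4.81 = 1.129.
Total gain g = 1 − 1/A = 1 − 1/1.129 = 0.1143.
The known gain is 0.199.
g_dust = 0.1143 − 0.199 = -0.08.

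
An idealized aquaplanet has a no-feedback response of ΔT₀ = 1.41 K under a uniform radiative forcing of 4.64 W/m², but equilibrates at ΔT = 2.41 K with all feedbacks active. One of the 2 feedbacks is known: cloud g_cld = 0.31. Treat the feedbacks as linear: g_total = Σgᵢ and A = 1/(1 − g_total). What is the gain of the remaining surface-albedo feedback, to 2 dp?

0.10

Amplification A = ΔT/ΔT₀ = 2.41/1.41 = 1.709.
Total gain g = 1 − 1/A = 1 − 1/1.709 = 0.4149.
The known gain is 0.31.
g_alb = 0.4149 − 0.31 = 0.10.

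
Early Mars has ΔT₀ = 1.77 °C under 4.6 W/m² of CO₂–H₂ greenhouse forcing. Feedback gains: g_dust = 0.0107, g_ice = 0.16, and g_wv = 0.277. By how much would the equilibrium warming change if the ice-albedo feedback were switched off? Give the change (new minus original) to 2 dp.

Original: g = 0.4477, ΔT = 1.77/(1−0.4477) = 3.2048 °C.
Without ice-albedo: g' = 0.2877, ΔT' = 1.77/(1−0.2877) = 2.4849 °C.
Change = 2.4849 − 3.2048 = -0.72 °C.

-0.72 °C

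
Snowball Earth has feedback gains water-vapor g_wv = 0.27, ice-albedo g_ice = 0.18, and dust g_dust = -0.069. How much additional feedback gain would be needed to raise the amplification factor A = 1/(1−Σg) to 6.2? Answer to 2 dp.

Current total gain = 0.381.
Target gain for A = 6.2: g* = 1 − 1/6.2 = 0.8387.
Additional gain needed = 0.8387 − 0.381 = 0.46.

0.46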